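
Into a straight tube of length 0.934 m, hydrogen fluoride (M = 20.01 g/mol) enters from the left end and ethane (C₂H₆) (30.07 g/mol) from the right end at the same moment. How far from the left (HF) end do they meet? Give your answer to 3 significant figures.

0.514 m

Distances travelled in equal time are proportional to diffusion rates, so d_HF/d_C₂H₆ = √(M_C₂H₆/M_HF) = √(30.07/20.01) = 1.226.
With d_HF + d_C₂H₆ = 0.934 m, d_C₂H₆ = 0.934/(1 + 1.226) = 0.4196 m.
d_HF = 0.934 − 0.4196 = 0.514 m.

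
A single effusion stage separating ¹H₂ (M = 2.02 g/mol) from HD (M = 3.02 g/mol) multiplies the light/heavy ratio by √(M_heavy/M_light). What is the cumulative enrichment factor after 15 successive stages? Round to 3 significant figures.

20.4

After 15 stages the ratio has grown by (√(3.02/2.02))^15 = (3.02/2.02)^(15/2).
= 1.49505^(15/2) = 20.4.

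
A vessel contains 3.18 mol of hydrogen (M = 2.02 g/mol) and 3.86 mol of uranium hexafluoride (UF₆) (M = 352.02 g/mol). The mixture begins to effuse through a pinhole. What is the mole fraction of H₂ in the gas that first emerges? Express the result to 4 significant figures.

0.9158

Effusion rate of each component ∝ n_i/√M_i (partial pressure × 1/√M).
Mole fraction of H₂ in the effusate = (n_H₂/√M_H₂) / (n_H₂/√M_H₂ + n_UF₆/√M_UF₆)
= (3.18/√2.02) / (3.18/√2.02 + 3.86/√352.02) = 2.237/(2.237 + 0.2057) = 0.9158.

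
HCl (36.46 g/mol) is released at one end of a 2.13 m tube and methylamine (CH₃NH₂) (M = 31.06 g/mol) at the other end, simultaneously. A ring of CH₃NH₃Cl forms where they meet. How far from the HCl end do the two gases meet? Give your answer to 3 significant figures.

1.02 m

Distances travelled in equal time are proportional to diffusion rates, so d_HCl/d_CH₃NH₂ = √(M_CH₃NH₂/M_HCl) = √(31.06/36.46) = 0.9230.
With d_HCl + d_CH₃NH₂ = 2.13 m, d_CH₃NH₂ = 2.13/(1 + 0.9230) = 1.108 m.
d_HCl = 2.13 − 1.108 = 1.02 m.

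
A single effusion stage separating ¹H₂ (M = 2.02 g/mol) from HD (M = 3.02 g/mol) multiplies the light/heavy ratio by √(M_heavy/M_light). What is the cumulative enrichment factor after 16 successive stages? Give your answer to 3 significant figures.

Overall factor = α^16 with α = √(3.02/2.02), i.e. (3.02/2.02)^(16/2).
= 1.49505^8 = 25.0.

25.0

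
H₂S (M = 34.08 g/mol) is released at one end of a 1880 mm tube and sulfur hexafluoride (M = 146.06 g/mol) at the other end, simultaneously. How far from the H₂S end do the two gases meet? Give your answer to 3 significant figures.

The fronts meet when d_H₂S + d_SF₆ = L with d_H₂S/d_SF₆ = √(M_SF₆/M_H₂S) (Graham's law). Here √(M_SF₆/M_H₂S) = √(146.06/34.08) = 2.070.
With d_H₂S + d_SF₆ = 1880 mm, d_SF₆ = 1880/(1 + 2.070) = 612.3 mm.
d_H₂S = 1880 − 612.3 = 1270 mm.

1270 mm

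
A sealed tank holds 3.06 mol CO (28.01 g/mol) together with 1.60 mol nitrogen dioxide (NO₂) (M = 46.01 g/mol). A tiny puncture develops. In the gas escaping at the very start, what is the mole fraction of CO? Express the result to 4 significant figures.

The effusion rate of species i is ∝ p_i/√M_i ∝ n_i/√M_i.
x_CO(eff) = (n_CO/√M_CO) / (n_CO/√M_CO + n_NO₂/√M_NO₂)
= (3.06/√28.01) / (3.06/√28.01 + 1.60/√46.01) = 0.5782/(0.5782 + 0.2359) = 0.7102.

0.7102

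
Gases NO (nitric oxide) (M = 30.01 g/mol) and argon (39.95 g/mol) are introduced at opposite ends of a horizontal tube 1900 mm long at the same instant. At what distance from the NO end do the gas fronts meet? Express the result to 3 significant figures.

1020 mm

In equal time, each gas travels a distance ∝ its rate ∝ 1/√M, so d_NO/d_Ar = √(M_Ar/M_NO) = √(39.95/30.01) = 1.154.
With d_NO + d_Ar = 1900 mm, d_Ar = 1900/(1 + 1.154) = 882.2 mm.
d_NO = 1900 − 882.2 = 1020 mm.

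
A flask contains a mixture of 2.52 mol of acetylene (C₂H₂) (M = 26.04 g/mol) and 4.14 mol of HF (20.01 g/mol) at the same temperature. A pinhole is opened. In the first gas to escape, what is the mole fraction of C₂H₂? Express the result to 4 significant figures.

Rate_i ∝ x_i/√M_i (Graham's law weighted by mole fraction), so the effusate composition follows n_i/√M_i.
Mole fraction of C₂H₂ in the effusate = (n_C₂H₂/√M_C₂H₂) / (n_C₂H₂/√M_C₂H₂ + n_HF/√M_HF)
= (2.52/√26.04) / (2.52/√26.04 + 4.14/√20.01) = 0.4938/(0.4938 + 0.9255) = 0.3479.

0.3479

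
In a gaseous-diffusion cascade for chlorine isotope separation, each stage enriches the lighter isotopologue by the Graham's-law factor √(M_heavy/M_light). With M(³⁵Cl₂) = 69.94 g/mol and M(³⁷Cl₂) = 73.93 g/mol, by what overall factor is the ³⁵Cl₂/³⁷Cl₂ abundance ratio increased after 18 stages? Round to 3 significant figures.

The single-stage factor is √(M_heavy/M_light), so 18 stages give [√(73.93/69.94)]^18 = (73.93/69.94)^(18/2).
= 1.05705^9 = 1.65.

1.65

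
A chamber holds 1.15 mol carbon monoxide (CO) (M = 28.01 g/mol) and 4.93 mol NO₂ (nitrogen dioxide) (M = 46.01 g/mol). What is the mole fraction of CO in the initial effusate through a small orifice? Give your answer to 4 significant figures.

Rate_i ∝ x_i/√M_i (Graham's law weighted by mole fraction), so the effusate composition follows n_i/√M_i.
x_CO(eff) = (n_CO/√M_CO) / (n_CO/√M_CO + n_NO₂/√M_NO₂)
= (1.15/√28.01) / (1.15/√28.01 + 4.93/√46.01) = 0.2173/(0.2173 + 0.7268) = 0.2302.

0.2302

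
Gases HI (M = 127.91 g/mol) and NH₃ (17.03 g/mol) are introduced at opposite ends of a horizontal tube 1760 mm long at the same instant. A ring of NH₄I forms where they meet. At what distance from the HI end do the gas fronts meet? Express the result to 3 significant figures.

471 mm

Graham's law gives d_HI/d_NH₃ = rate_HI/rate_NH₃ = √(M_NH₃/M_HI) = √(17.03/127.91) = 0.3649.
With d_HI + d_NH₃ = 1760 mm, d_NH₃ = 1760/(1 + 0.3649) = 1289 mm.
d_HI = 1760 − 1289 = 471 mm.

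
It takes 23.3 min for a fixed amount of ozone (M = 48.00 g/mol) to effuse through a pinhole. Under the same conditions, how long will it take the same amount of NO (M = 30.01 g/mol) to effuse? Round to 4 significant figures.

Graham's law gives t_NO/t_O₃ = √(M_NO/M_O₃) = √(30.01/48.00) = √0.6252 = 0.7907.
So the time for NO is 23.3 × 0.7907 = 18.42 min.

18.42 min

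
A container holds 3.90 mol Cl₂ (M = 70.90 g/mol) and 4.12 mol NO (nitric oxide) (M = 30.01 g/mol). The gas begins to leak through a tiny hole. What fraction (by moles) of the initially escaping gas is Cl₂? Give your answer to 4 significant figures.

0.3811

The effusion rate of species i is ∝ p_i/√M_i ∝ n_i/√M_i.
x_Cl₂(eff) = (n_Cl₂/√M_Cl₂) / (n_Cl₂/√M_Cl₂ + n_NO/√M_NO)
= (3.90/√70.90) / (3.90/√70.90 + 4.12/√30.01) = 0.4632/(0.4632 + 0.7521) = 0.3811.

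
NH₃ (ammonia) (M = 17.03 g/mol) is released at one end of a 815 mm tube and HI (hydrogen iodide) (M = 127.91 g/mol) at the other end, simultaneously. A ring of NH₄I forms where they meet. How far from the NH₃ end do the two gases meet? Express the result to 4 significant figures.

597.1 mm

Graham's law gives d_NH₃/d_HI = rate_NH₃/rate_HI = √(M_HI/M_NH₃) = √(127.91/17.03) = 2.741.
With d_NH₃ + d_HI = 815 mm, d_HI = 815/(1 + 2.741) = 217.9 mm.
d_NH₃ = 815 − 217.9 = 597.1 mm.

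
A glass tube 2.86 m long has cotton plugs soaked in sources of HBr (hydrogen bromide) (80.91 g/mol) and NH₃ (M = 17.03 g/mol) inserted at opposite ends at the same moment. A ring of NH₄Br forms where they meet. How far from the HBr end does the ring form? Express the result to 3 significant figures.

In equal time, each gas travels a distance ∝ its rate ∝ 1/√M, so d_HBr/d_NH₃ = √(M_NH₃/M_HBr) = √(17.03/80.91) = 0.4588.
With d_HBr + d_NH₃ = 2.86 m, d_NH₃ = 2.86/(1 + 0.4588) = 1.961 m.
d_HBr = 2.86 − 1.961 = 0.899 m.

0.899 m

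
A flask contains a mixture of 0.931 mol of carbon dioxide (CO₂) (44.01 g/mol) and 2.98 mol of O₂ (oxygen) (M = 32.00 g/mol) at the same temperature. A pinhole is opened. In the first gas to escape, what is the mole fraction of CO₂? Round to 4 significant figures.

0.2104

Effusion rate of each component ∝ n_i/√M_i (partial pressure × 1/√M).
Mole fraction of CO₂ in the effusate = (n_CO₂/√M_CO₂) / (n_CO₂/√M_CO₂ + n_O₂/√M_O₂)
= (0.931/√44.01) / (0.931/√44.01 + 2.98/√32.00) = 0.1403/(0.1403 + 0.5268) = 0.2104.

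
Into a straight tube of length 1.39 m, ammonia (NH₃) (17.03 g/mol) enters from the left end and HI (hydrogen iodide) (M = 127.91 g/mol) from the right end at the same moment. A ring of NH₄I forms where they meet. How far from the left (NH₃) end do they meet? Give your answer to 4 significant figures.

Graham's law gives d_NH₃/d_HI = rate_NH₃/rate_HI = √(M_HI/M_NH₃) = √(127.91/17.03) = 2.741.
With d_NH₃ + d_HI = 1.39 m, d_HI = 1.39/(1 + 2.741) = 0.3716 m.
d_NH₃ = 1.39 − 0.3716 = 1.018 m.

1.018 m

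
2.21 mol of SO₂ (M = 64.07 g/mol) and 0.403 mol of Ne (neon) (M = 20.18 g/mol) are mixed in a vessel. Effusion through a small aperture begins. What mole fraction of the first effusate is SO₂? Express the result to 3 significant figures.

Rate_i ∝ x_i/√M_i (Graham's law weighted by mole fraction), so the effusate composition follows n_i/√M_i.
So x_SO₂ in the escaping gas = (n_SO₂/√M_SO₂) / Σ(n_i/√M_i)
= (2.21/√64.07) / (2.21/√64.07 + 0.403/√20.18) = 0.2761/(0.2761 + 0.08971) = 0.755.

0.755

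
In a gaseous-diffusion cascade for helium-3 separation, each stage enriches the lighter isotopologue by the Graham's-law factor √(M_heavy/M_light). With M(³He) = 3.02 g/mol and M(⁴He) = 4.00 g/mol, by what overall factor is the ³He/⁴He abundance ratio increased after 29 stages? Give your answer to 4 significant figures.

The single-stage factor is √(M_heavy/M_light), so 29 stages give [√(4.00/3.02)]^29 = (4.00/3.02)^(29/2).
= 1.32450^(29/2) = 58.85.

58.85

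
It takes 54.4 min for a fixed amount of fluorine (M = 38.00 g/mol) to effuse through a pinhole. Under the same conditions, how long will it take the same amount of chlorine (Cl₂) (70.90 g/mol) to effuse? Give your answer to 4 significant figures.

From Graham's law, t_Cl₂/t_F₂ = √(M_Cl₂/M_F₂) = √(70.90/38.00) = √1.866 = 1.366.
So the time for Cl₂ is 54.4 × 1.366 = 74.31 min.

74.31 min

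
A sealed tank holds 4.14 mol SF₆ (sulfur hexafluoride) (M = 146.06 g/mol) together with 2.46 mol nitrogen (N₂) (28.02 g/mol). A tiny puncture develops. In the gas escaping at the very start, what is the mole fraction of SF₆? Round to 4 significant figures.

0.4243

Each component's effusion rate ∝ (its partial pressure)·(1/√M) ∝ n_i/√M_i.
x_SF₆(eff) = (n_SF₆/√M_SF₆) / (n_SF₆/√M_SF₆ + n_N₂/√M_N₂)
= (4.14/√146.06) / (4.14/√146.06 + 2.46/√28.02) = 0.3426/(0.3426 + 0.4647) = 0.4243.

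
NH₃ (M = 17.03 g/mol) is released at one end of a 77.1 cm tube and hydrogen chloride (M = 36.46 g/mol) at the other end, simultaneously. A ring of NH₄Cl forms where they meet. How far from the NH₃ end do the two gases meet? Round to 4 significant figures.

The fronts meet when d_NH₃ + d_HCl = L with d_NH₃/d_HCl = √(M_HCl/M_NH₃) (Graham's law). Here √(M_HCl/M_NH₃) = √(36.46/17.03) = 1.463.
With d_NH₃ + d_HCl = 77.1 cm, d_HCl = 77.1/(1 + 1.463) = 31.30 cm.
d_NH₃ = 77.1 − 31.30 = 45.80 cm.

45.80 cm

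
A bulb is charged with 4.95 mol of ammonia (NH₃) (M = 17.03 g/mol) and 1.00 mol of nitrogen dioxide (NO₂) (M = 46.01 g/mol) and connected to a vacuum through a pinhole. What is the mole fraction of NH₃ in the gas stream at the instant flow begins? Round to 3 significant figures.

0.891

Each component's effusion rate ∝ (its partial pressure)·(1/√M) ∝ n_i/√M_i.
Mole fraction of NH₃ in the effusate = (n_NH₃/√M_NH₃) / (n_NH₃/√M_NH₃ + n_NO₂/√M_NO₂)
= (4.95/√17.03) / (4.95/√17.03 + 1.00/√46.01) = 1.199/(1.199 + 0.1474) = 0.891.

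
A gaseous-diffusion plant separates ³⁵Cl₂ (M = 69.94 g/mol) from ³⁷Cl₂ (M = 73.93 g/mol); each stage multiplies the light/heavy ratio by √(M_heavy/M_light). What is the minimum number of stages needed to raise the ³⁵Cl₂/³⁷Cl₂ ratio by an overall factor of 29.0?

Per stage α = (73.93/69.94)^(1/2) = 1.05705^0.5, giving ln α = 0.02774.
Need α^N ≥ 29.0 ⇒ N ≥ ln(29.0) / ln α = 3.367 / 0.02774 = 121.39.
Rounding up, N = 122 stages.

122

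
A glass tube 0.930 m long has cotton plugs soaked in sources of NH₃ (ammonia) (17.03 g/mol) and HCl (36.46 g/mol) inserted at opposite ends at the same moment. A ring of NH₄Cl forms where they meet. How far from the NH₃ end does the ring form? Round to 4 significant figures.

Graham's law gives d_NH₃/d_HCl = rate_NH₃/rate_HCl = √(M_HCl/M_NH₃) = √(36.46/17.03) = 1.463.
With d_NH₃ + d_HCl = 0.930 m, d_HCl = 0.930/(1 + 1.463) = 0.3776 m.
d_NH₃ = 0.930 − 0.3776 = 0.5524 m.

0.5524 m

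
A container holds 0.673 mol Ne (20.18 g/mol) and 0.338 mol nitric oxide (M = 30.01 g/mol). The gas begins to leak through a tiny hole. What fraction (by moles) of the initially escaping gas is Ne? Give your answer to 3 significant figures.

Effusion rate of each component ∝ n_i/√M_i (partial pressure × 1/√M).
x_Ne(eff) = (n_Ne/√M_Ne) / (n_Ne/√M_Ne + n_NO/√M_NO)
= (0.673/√20.18) / (0.673/√20.18 + 0.338/√30.01) = 0.1498/(0.1498 + 0.06170) = 0.708.

0.708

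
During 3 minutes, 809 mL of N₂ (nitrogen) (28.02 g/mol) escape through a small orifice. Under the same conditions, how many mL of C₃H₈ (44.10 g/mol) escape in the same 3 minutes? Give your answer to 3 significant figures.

645 mL

By Graham's law, rate_C₃H₈/rate_N₂ = √(M_N₂/M_C₃H₈) = √(28.02/44.10) = √0.6354 = 0.7971.
So the volume for C₃H₈ is 809 × 0.7971 = 645 mL.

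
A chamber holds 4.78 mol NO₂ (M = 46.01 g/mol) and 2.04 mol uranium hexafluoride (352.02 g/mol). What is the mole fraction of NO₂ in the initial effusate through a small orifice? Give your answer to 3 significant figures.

0.866

Effusion rate of each component ∝ n_i/√M_i (partial pressure × 1/√M).
x_NO₂(eff) = (n_NO₂/√M_NO₂) / (n_NO₂/√M_NO₂ + n_UF₆/√M_UF₆)
= (4.78/√46.01) / (4.78/√46.01 + 2.04/√352.02) = 0.7047/(0.7047 + 0.1087) = 0.866.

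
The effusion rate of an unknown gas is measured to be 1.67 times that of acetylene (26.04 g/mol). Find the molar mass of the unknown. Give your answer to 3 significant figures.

9.34 g/mol

By Graham's law, rate_X/rate_C₂H₂ = √(M_C₂H₂/M_X).
1.67 = √(26.04/M_X)
M_X = 26.04 / 1.67² = 26.04 / 2.789 = 9.34 g/mol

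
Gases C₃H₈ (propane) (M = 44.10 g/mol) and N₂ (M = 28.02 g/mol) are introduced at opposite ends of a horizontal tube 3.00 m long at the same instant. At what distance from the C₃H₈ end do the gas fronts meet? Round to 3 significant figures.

1.33 m

Graham's law gives d_C₃H₈/d_N₂ = rate_C₃H₈/rate_N₂ = √(M_N₂/M_C₃H₈) = √(28.02/44.10) = 0.7971.
With d_C₃H₈ + d_N₂ = 3.00 m, d_N₂ = 3.00/(1 + 0.7971) = 1.669 m.
d_C₃H₈ = 3.00 − 1.669 = 1.33 m.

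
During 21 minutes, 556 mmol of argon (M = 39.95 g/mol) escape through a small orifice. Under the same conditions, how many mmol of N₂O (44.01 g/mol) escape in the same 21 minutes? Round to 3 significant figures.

530 mmol

Graham's law gives rate_N₂O/rate_Ar = √(M_Ar/M_N₂O) = √(39.95/44.01) = √0.9077 = 0.9528.
So the amount for N₂O is 556 × 0.9528 = 530 mmol.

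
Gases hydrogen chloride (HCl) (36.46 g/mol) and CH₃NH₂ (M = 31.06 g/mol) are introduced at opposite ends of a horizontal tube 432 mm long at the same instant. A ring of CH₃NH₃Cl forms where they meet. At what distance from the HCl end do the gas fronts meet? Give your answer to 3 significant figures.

In equal time, each gas travels a distance ∝ its rate ∝ 1/√M, so d_HCl/d_CH₃NH₂ = √(M_CH₃NH₂/M_HCl) = √(31.06/36.46) = 0.9230.
With d_HCl + d_CH₃NH₂ = 432 mm, d_CH₃NH₂ = 432/(1 + 0.9230) = 224.7 mm.
d_HCl = 432 − 224.7 = 207 mm.

207 mm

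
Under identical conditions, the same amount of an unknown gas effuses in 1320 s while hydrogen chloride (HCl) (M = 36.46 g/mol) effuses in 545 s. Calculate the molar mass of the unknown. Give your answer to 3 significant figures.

214 g/mol

From Graham's law, t_X/t_HCl = √(M_X/M_HCl).
1320/545 = 2.422 = √(M_X/36.46)
M_X = 36.46 × 2.422² = 36.46 × 5.866 = 214 g/mol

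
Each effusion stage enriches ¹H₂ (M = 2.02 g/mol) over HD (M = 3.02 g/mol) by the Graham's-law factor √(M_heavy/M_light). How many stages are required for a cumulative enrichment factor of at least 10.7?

With α = √(3.02/2.02) per stage, ln α = ½ ln(1.49505) = 0.2011.
Need α^N ≥ 10.7 ⇒ N ≥ ln(10.7) / ln α = 2.370 / 0.2011 = 11.79.
Minimum whole number of stages: N = 12.

12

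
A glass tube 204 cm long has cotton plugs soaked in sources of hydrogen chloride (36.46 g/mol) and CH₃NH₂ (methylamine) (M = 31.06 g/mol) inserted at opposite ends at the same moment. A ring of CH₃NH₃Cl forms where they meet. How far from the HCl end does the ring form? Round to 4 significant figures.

In equal time, each gas travels a distance ∝ its rate ∝ 1/√M, so d_HCl/d_CH₃NH₂ = √(M_CH₃NH₂/M_HCl) = √(31.06/36.46) = 0.9230.
With d_HCl + d_CH₃NH₂ = 204 cm, d_CH₃NH₂ = 204/(1 + 0.9230) = 106.1 cm.
d_HCl = 204 − 106.1 = 97.91 cm.

97.91 cm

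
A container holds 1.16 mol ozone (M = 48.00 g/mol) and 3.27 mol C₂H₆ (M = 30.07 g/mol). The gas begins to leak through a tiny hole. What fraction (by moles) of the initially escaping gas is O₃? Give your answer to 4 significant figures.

0.2192

Effusion rate of each component ∝ n_i/√M_i (partial pressure × 1/√M).
So x_O₃ in the escaping gas = (n_O₃/√M_O₃) / Σ(n_i/√M_i)
= (1.16/√48.00) / (1.16/√48.00 + 3.27/√30.07) = 0.1674/(0.1674 + 0.5963) = 0.2192.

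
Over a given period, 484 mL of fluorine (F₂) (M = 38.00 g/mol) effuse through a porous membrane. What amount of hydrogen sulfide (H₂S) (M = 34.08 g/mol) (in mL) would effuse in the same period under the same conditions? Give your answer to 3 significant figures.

Using Graham's law: rate_H₂S/rate_F₂ = √(M_F₂/M_H₂S) = √(38.00/34.08) = √1.115 = 1.056.
So the volume for H₂S is 484 × 1.056 = 511 mL.

511 mL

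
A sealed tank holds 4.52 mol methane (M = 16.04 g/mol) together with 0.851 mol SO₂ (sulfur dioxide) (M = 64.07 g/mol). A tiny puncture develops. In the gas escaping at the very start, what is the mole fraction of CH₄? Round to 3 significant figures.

Rate_i ∝ x_i/√M_i (Graham's law weighted by mole fraction), so the effusate composition follows n_i/√M_i.
Mole fraction of CH₄ in the effusate = (n_CH₄/√M_CH₄) / (n_CH₄/√M_CH₄ + n_SO₂/√M_SO₂)
= (4.52/√16.04) / (4.52/√16.04 + 0.851/√64.07) = 1.129/(1.129 + 0.1063) = 0.914.

0.914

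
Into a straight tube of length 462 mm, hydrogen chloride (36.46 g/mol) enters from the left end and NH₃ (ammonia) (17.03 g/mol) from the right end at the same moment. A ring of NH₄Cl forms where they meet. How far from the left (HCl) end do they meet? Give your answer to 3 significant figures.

The fronts meet when d_HCl + d_NH₃ = L with d_HCl/d_NH₃ = √(M_NH₃/M_HCl) (Graham's law). Here √(M_NH₃/M_HCl) = √(17.03/36.46) = 0.6834.
With d_HCl + d_NH₃ = 462 mm, d_NH₃ = 462/(1 + 0.6834) = 274.4 mm.
d_HCl = 462 − 274.4 = 188 mm.

188 mm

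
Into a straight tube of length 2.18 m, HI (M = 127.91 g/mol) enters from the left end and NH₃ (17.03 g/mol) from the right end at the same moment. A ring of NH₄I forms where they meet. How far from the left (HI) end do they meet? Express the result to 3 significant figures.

0.583 m

The fronts meet when d_HI + d_NH₃ = L with d_HI/d_NH₃ = √(M_NH₃/M_HI) (Graham's law). Here √(M_NH₃/M_HI) = √(17.03/127.91) = 0.3649.
With d_HI + d_NH₃ = 2.18 m, d_NH₃ = 2.18/(1 + 0.3649) = 1.597 m.
d_HI = 2.18 − 1.597 = 0.583 m.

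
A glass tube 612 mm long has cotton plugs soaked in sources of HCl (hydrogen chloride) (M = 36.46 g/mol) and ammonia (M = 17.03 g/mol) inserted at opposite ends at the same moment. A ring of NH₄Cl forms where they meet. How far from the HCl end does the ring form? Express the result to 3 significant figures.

The fronts meet when d_HCl + d_NH₃ = L with d_HCl/d_NH₃ = √(M_NH₃/M_HCl) (Graham's law). Here √(M_NH₃/M_HCl) = √(17.03/36.46) = 0.6834.
With d_HCl + d_NH₃ = 612 mm, d_NH₃ = 612/(1 + 0.6834) = 363.5 mm.
d_HCl = 612 − 363.5 = 248 mm.

248 mm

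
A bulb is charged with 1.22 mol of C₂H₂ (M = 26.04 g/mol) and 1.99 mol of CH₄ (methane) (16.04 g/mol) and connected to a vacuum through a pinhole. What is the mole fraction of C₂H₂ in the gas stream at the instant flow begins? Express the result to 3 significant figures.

0.325

Rate_i ∝ x_i/√M_i (Graham's law weighted by mole fraction), so the effusate composition follows n_i/√M_i.
So x_C₂H₂ in the escaping gas = (n_C₂H₂/√M_C₂H₂) / Σ(n_i/√M_i)
= (1.22/√26.04) / (1.22/√26.04 + 1.99/√16.04) = 0.2391/(0.2391 + 0.4969) = 0.325.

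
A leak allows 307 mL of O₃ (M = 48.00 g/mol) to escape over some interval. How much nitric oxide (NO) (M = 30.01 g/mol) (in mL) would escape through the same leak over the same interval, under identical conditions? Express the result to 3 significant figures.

388 mL

Graham's law gives rate_NO/rate_O₃ = √(M_O₃/M_NO) = √(48.00/30.01) = √1.599 = 1.265.
So the volume for NO is 307 × 1.265 = 388 mL.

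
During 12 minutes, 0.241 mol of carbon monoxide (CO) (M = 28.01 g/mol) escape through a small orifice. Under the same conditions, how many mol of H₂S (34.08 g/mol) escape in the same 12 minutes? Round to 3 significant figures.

0.218 mol

From Graham's law, rate_H₂S/rate_CO = √(M_CO/M_H₂S) = √(28.01/34.08) = √0.8219 = 0.9066.
So the amount for H₂S is 0.241 × 0.9066 = 0.218 mol.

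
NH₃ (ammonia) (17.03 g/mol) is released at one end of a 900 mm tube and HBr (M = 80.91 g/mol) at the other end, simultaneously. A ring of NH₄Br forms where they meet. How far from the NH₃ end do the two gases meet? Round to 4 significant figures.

Distances travelled in equal time are proportional to diffusion rates, so d_NH₃/d_HBr = √(M_HBr/M_NH₃) = √(80.91/17.03) = 2.180.
With d_NH₃ + d_HBr = 900 mm, d_HBr = 900/(1 + 2.180) = 283.0 mm.
d_NH₃ = 900 − 283.0 = 617.0 mm.

617.0 mm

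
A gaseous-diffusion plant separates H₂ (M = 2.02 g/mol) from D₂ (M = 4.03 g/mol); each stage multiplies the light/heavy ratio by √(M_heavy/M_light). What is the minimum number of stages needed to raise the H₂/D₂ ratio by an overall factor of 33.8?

11

Per stage α = (4.03/2.02)^(1/2) = 1.99505^0.5, giving ln α = 0.3453.
Need α^N ≥ 33.8 ⇒ N ≥ ln(33.8) / ln α = 3.520 / 0.3453 = 10.19.
Rounding up, N = 11 stages.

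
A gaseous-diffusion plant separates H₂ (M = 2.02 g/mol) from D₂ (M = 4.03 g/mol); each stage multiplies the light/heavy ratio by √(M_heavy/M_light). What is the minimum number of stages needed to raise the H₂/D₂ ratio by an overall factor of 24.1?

Per stage α = (4.03/2.02)^(1/2) = 1.99505^0.5, giving ln α = 0.3453.
Need α^N ≥ 24.1 ⇒ N ≥ ln(24.1) / ln α = 3.182 / 0.3453 = 9.21.
Rounding up, N = 10 stages.

10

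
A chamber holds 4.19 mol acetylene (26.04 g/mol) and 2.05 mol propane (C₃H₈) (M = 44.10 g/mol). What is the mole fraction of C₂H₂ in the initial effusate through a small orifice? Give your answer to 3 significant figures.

0.727

Effusion rate of each component ∝ n_i/√M_i (partial pressure × 1/√M).
Mole fraction of C₂H₂ in the effusate = (n_C₂H₂/√M_C₂H₂) / (n_C₂H₂/√M_C₂H₂ + n_C₃H₈/√M_C₃H₈)
= (4.19/√26.04) / (4.19/√26.04 + 2.05/√44.10) = 0.8211/(0.8211 + 0.3087) = 0.727.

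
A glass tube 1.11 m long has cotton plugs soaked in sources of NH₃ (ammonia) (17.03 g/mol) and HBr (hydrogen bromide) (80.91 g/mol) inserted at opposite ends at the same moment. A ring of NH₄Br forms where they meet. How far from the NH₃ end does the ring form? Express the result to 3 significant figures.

The fronts meet when d_NH₃ + d_HBr = L with d_NH₃/d_HBr = √(M_HBr/M_NH₃) (Graham's law). Here √(M_HBr/M_NH₃) = √(80.91/17.03) = 2.180.
With d_NH₃ + d_HBr = 1.11 m, d_HBr = 1.11/(1 + 2.180) = 0.3491 m.
d_NH₃ = 1.11 − 0.3491 = 0.761 m.

0.761 m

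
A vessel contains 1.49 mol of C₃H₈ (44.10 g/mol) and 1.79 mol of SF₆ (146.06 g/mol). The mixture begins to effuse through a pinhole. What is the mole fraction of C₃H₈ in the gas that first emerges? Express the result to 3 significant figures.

Each component's effusion rate ∝ (its partial pressure)·(1/√M) ∝ n_i/√M_i.
So x_C₃H₈ in the escaping gas = (n_C₃H₈/√M_C₃H₈) / Σ(n_i/√M_i)
= (1.49/√44.10) / (1.49/√44.10 + 1.79/√146.06) = 0.2244/(0.2244 + 0.1481) = 0.602.

0.602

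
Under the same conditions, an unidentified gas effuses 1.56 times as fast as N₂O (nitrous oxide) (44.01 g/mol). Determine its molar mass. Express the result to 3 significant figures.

18.1 g/mol

By Graham's law, rate_X/rate_N₂O = √(M_N₂O/M_X).
1.56 = √(44.01/M_X)
M_X = 44.01 / 1.56² = 44.01 / 2.434 = 18.1 g/mol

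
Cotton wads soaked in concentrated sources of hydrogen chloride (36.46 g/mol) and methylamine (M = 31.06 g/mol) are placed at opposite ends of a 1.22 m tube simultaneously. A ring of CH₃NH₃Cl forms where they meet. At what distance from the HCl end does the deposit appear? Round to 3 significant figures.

0.586 m

In equal time, each gas travels a distance ∝ its rate ∝ 1/√M, so d_HCl/d_CH₃NH₂ = √(M_CH₃NH₂/M_HCl) = √(31.06/36.46) = 0.9230.
With d_HCl + d_CH₃NH₂ = 1.22 m, d_CH₃NH₂ = 1.22/(1 + 0.9230) = 0.6344 m.
d_HCl = 1.22 − 0.6344 = 0.586 m.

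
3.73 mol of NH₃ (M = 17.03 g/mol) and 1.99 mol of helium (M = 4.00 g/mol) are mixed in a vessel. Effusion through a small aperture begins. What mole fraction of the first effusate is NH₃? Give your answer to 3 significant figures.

Each component's effusion rate ∝ (its partial pressure)·(1/√M) ∝ n_i/√M_i.
So x_NH₃ in the escaping gas = (n_NH₃/√M_NH₃) / Σ(n_i/√M_i)
= (3.73/√17.03) / (3.73/√17.03 + 1.99/√4.00) = 0.9039/(0.9039 + 0.9950) = 0.476.

0.476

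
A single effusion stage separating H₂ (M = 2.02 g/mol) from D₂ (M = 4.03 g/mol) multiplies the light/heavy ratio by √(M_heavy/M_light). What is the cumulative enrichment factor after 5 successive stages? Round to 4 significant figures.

5.622

The single-stage factor is √(M_heavy/M_light), so 5 stages give [√(4.03/2.02)]^5 = (4.03/2.02)^(5/2).
= 1.99505^(5/2) = 5.622.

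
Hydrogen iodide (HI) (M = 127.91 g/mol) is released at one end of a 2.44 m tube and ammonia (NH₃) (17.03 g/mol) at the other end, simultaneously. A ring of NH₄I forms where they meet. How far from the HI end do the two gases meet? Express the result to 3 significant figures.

Graham's law gives d_HI/d_NH₃ = rate_HI/rate_NH₃ = √(M_NH₃/M_HI) = √(17.03/127.91) = 0.3649.
With d_HI + d_NH₃ = 2.44 m, d_NH₃ = 2.44/(1 + 0.3649) = 1.788 m.
d_HI = 2.44 − 1.788 = 0.652 m.

0.652 m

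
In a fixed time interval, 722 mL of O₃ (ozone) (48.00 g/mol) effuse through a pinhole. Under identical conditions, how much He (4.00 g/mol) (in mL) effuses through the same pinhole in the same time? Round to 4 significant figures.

2501 mL

By Graham's law, rate_He/rate_O₃ = √(M_O₃/M_He) = √(48.00/4.00) = √12.00 = 3.464.
So the volume for He is 722 × 3.464 = 2501 mL.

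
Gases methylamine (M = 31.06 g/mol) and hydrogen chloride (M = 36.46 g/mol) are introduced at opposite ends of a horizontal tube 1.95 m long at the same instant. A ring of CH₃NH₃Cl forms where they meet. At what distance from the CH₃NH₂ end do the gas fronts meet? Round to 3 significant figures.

Distances travelled in equal time are proportional to diffusion rates, so d_CH₃NH₂/d_HCl = √(M_HCl/M_CH₃NH₂) = √(36.46/31.06) = 1.083.
With d_CH₃NH₂ + d_HCl = 1.95 m, d_HCl = 1.95/(1 + 1.083) = 0.9359 m.
d_CH₃NH₂ = 1.95 − 0.9359 = 1.01 m.

1.01 m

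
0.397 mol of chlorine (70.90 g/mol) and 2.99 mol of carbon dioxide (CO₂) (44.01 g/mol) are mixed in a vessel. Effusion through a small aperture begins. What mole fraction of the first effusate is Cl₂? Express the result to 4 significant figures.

The effusion rate of species i is ∝ p_i/√M_i ∝ n_i/√M_i.
x_Cl₂(eff) = (n_Cl₂/√M_Cl₂) / (n_Cl₂/√M_Cl₂ + n_CO₂/√M_CO₂)
= (0.397/√70.90) / (0.397/√70.90 + 2.99/√44.01) = 0.04715/(0.04715 + 0.4507) = 0.09470.

0.09470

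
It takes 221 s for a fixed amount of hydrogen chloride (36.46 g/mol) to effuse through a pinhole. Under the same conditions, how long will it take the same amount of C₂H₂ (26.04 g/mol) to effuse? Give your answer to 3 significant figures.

From Graham's law, t_C₂H₂/t_HCl = √(M_C₂H₂/M_HCl) = √(26.04/36.46) = √0.7142 = 0.8451.
So the time for C₂H₂ is 221 × 0.8451 = 187 s.

187 s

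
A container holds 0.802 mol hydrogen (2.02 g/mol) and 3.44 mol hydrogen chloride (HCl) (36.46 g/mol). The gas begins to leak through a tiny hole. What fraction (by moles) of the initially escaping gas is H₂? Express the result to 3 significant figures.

0.498

Each component's effusion rate ∝ (its partial pressure)·(1/√M) ∝ n_i/√M_i.
Mole fraction of H₂ in the effusate = (n_H₂/√M_H₂) / (n_H₂/√M_H₂ + n_HCl/√M_HCl)
= (0.802/√2.02) / (0.802/√2.02 + 3.44/√36.46) = 0.5643/(0.5643 + 0.5697) = 0.498.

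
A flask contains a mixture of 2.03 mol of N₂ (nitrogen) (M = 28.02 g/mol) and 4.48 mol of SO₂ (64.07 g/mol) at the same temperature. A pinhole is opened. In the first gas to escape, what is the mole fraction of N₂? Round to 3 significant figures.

0.407

Effusion rate of each component ∝ n_i/√M_i (partial pressure × 1/√M).
So x_N₂ in the escaping gas = (n_N₂/√M_N₂) / Σ(n_i/√M_i)
= (2.03/√28.02) / (2.03/√28.02 + 4.48/√64.07) = 0.3835/(0.3835 + 0.5597) = 0.407.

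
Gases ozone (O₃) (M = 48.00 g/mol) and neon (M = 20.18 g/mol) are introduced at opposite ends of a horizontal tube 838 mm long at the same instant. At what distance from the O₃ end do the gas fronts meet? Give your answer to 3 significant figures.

The fronts meet when d_O₃ + d_Ne = L with d_O₃/d_Ne = √(M_Ne/M_O₃) (Graham's law). Here √(M_Ne/M_O₃) = √(20.18/48.00) = 0.6484.
With d_O₃ + d_Ne = 838 mm, d_Ne = 838/(1 + 0.6484) = 508.4 mm.
d_O₃ = 838 − 508.4 = 330 mm.

330 mm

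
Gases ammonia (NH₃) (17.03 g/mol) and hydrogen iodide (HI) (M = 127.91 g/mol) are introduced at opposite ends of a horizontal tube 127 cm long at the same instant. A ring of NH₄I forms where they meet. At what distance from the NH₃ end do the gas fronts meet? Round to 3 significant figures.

Distances travelled in equal time are proportional to diffusion rates, so d_NH₃/d_HI = √(M_HI/M_NH₃) = √(127.91/17.03) = 2.741.
With d_NH₃ + d_HI = 127 cm, d_HI = 127/(1 + 2.741) = 33.95 cm.
d_NH₃ = 127 − 33.95 = 93.0 cm.

93.0 cm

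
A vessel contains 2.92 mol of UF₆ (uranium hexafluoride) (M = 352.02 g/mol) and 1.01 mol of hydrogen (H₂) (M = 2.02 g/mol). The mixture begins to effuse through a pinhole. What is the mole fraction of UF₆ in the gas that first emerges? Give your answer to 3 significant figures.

Each component's effusion rate ∝ (its partial pressure)·(1/√M) ∝ n_i/√M_i.
x_UF₆(eff) = (n_UF₆/√M_UF₆) / (n_UF₆/√M_UF₆ + n_H₂/√M_H₂)
= (2.92/√352.02) / (2.92/√352.02 + 1.01/√2.02) = 0.1556/(0.1556 + 0.7106) = 0.180.

0.180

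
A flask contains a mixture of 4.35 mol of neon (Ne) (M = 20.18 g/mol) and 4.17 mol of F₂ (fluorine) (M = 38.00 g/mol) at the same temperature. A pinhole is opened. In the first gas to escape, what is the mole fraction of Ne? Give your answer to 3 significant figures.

0.589

Rate_i ∝ x_i/√M_i (Graham's law weighted by mole fraction), so the effusate composition follows n_i/√M_i.
So x_Ne in the escaping gas = (n_Ne/√M_Ne) / Σ(n_i/√M_i)
= (4.35/√20.18) / (4.35/√20.18 + 4.17/√38.00) = 0.9683/(0.9683 + 0.6765) = 0.589.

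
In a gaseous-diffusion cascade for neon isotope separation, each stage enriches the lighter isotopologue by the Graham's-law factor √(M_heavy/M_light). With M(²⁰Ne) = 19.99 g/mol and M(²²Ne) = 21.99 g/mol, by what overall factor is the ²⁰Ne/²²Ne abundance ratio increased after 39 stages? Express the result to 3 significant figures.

The single-stage factor is √(M_heavy/M_light), so 39 stages give [√(21.99/19.99)]^39 = (21.99/19.99)^(39/2).
= 1.10005^(39/2) = 6.42.

6.42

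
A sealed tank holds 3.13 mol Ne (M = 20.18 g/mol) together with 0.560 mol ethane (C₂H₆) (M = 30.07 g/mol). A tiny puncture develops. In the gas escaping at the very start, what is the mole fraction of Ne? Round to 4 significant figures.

0.8722

The effusion rate of species i is ∝ p_i/√M_i ∝ n_i/√M_i.
Mole fraction of Ne in the effusate = (n_Ne/√M_Ne) / (n_Ne/√M_Ne + n_C₂H₆/√M_C₂H₆)
= (3.13/√20.18) / (3.13/√20.18 + 0.560/√30.07) = 0.6968/(0.6968 + 0.1021) = 0.8722.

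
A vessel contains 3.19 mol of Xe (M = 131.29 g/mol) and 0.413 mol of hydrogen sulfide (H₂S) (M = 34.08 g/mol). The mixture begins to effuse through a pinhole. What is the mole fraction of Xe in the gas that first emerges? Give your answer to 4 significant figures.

0.7974

Rate_i ∝ x_i/√M_i (Graham's law weighted by mole fraction), so the effusate composition follows n_i/√M_i.
x_Xe(eff) = (n_Xe/√M_Xe) / (n_Xe/√M_Xe + n_H₂S/√M_H₂S)
= (3.19/√131.29) / (3.19/√131.29 + 0.413/√34.08) = 0.2784/(0.2784 + 0.07075) = 0.7974.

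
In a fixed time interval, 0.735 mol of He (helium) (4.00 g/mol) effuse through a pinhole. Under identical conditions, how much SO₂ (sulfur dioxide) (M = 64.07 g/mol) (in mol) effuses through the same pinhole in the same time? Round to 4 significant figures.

Graham's law gives rate_SO₂/rate_He = √(M_He/M_SO₂) = √(4.00/64.07) = √0.06243 = 0.2499.
So the amount for SO₂ is 0.735 × 0.2499 = 0.1836 mol.

0.1836 mol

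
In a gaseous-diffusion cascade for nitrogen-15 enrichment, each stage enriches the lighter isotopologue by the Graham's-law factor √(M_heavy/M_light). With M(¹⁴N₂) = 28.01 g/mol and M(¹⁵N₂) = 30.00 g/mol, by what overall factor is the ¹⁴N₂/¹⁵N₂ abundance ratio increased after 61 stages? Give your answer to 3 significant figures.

After 61 stages the ratio has grown by (√(30.00/28.01))^61 = (30.00/28.01)^(61/2).
= 1.07105^(61/2) = 8.11.

8.11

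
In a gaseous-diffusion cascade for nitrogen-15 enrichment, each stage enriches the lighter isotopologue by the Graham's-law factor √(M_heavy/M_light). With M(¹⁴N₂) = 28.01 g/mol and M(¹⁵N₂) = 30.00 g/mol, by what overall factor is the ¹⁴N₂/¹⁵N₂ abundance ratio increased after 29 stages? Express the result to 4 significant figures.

2.705

The single-stage factor is √(M_heavy/M_light), so 29 stages give [√(30.00/28.01)]^29 = (30.00/28.01)^(29/2).
= 1.07105^(29/2) = 2.705.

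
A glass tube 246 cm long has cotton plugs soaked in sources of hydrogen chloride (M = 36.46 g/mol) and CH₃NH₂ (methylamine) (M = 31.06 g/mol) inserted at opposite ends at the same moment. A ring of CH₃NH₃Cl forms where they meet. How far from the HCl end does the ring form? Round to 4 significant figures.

118.1 cm

Distances travelled in equal time are proportional to diffusion rates, so d_HCl/d_CH₃NH₂ = √(M_CH₃NH₂/M_HCl) = √(31.06/36.46) = 0.9230.
With d_HCl + d_CH₃NH₂ = 246 cm, d_CH₃NH₂ = 246/(1 + 0.9230) = 127.9 cm.
d_HCl = 246 − 127.9 = 118.1 cm.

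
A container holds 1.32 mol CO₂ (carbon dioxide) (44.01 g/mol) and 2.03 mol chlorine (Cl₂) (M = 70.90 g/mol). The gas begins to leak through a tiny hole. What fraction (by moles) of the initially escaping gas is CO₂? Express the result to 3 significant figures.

Each component's effusion rate ∝ (its partial pressure)·(1/√M) ∝ n_i/√M_i.
Mole fraction of CO₂ in the effusate = (n_CO₂/√M_CO₂) / (n_CO₂/√M_CO₂ + n_Cl₂/√M_Cl₂)
= (1.32/√44.01) / (1.32/√44.01 + 2.03/√70.90) = 0.1990/(0.1990 + 0.2411) = 0.452.

0.452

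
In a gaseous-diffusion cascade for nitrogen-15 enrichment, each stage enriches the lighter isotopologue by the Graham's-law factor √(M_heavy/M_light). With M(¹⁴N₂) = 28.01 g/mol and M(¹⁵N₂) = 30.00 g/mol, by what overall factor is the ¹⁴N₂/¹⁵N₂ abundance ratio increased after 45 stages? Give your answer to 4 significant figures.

After 45 stages the ratio has grown by (√(30.00/28.01))^45 = (30.00/28.01)^(45/2).
= 1.07105^(45/2) = 4.685.

4.685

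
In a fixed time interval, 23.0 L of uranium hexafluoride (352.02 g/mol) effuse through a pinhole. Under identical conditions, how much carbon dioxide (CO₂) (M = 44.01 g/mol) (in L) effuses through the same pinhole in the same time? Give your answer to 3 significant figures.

65.0 L

From Graham's law, rate_CO₂/rate_UF₆ = √(M_UF₆/M_CO₂) = √(352.02/44.01) = √7.999 = 2.828.
So the volume for CO₂ is 23.0 × 2.828 = 65.0 L.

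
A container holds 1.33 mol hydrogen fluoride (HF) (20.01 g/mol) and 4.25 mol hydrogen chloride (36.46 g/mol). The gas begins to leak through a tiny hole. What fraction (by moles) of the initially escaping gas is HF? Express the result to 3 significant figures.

0.297

Each component's effusion rate ∝ (its partial pressure)·(1/√M) ∝ n_i/√M_i.
So x_HF in the escaping gas = (n_HF/√M_HF) / Σ(n_i/√M_i)
= (1.33/√20.01) / (1.33/√20.01 + 4.25/√36.46) = 0.2973/(0.2973 + 0.7039) = 0.297.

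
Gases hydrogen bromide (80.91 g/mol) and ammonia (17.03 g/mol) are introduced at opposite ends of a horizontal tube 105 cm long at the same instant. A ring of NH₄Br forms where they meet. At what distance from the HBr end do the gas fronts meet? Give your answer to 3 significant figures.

In equal time, each gas travels a distance ∝ its rate ∝ 1/√M, so d_HBr/d_NH₃ = √(M_NH₃/M_HBr) = √(17.03/80.91) = 0.4588.
With d_HBr + d_NH₃ = 105 cm, d_NH₃ = 105/(1 + 0.4588) = 71.98 cm.
d_HBr = 105 − 71.98 = 33.0 cm.

33.0 cm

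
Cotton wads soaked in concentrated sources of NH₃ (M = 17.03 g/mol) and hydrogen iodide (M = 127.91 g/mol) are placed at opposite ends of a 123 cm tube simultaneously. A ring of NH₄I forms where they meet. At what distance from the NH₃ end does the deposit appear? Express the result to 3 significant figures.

90.1 cm

The fronts meet when d_NH₃ + d_HI = L with d_NH₃/d_HI = √(M_HI/M_NH₃) (Graham's law). Here √(M_HI/M_NH₃) = √(127.91/17.03) = 2.741.
With d_NH₃ + d_HI = 123 cm, d_HI = 123/(1 + 2.741) = 32.88 cm.
d_NH₃ = 123 − 32.88 = 90.1 cm.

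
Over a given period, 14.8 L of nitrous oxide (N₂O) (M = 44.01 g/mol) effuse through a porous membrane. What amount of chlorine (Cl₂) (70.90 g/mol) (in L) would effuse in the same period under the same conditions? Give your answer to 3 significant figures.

Since effusion rate ∝ 1/√M, rate_Cl₂/rate_N₂O = √(M_N₂O/M_Cl₂) = √(44.01/70.90) = √0.6207 = 0.7879.
So the volume for Cl₂ is 14.8 × 0.7879 = 11.7 L.

11.7 L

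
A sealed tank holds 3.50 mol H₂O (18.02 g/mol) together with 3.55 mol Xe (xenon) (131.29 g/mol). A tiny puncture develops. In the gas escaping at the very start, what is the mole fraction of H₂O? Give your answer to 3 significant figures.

0.727

Rate_i ∝ x_i/√M_i (Graham's law weighted by mole fraction), so the effusate composition follows n_i/√M_i.
x_H₂O(eff) = (n_H₂O/√M_H₂O) / (n_H₂O/√M_H₂O + n_Xe/√M_Xe)
= (3.50/√18.02) / (3.50/√18.02 + 3.55/√131.29) = 0.8245/(0.8245 + 0.3098) = 0.727.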